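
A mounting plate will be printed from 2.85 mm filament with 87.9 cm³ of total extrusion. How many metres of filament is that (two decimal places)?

13.78 m

Filament cross-section = π × (2.85/2)² = 6.3794 mm².
L = 87900 mm³ / 6.3794 mm² = 13778.73 mm, i.e. 13.78 m.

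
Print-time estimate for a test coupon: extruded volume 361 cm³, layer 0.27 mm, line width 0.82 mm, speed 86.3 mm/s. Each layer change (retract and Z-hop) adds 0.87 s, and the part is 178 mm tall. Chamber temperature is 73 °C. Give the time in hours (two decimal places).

Extrusion cross-section: 0.27 × 0.82 → 0.2214 mm².
Path length: 361000 mm³ / 0.2214 mm² → 1630533 mm.
Print-move time = 1630533 / 86.3, so 18893.8 s.
Number of layers: 178 / 0.27 → 660 (rounded up).
Non-print overhead: 660 × 0.87 → 574.2 s.
Altogether 18893.8 + 574.2 = 19468 s, i.e. 5.41 hours.

5.41 hours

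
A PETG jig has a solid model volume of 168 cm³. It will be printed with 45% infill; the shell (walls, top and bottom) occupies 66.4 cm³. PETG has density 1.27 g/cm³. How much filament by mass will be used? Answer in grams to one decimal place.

142.4 g

Volume inside the shell = 168 − 66.4 = 101.6 cm³.
Deposited infill = 0.45 × 101.6 = 45.72 cm³.
Total extruded = 66.4 + 45.72, so 112.12 cm³.
Mass = 112.12 × 1.27, so 142.3924 g.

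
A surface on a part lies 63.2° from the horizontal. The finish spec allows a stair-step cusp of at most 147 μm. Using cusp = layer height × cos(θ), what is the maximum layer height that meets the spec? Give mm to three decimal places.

cos(63.2°) = 0.4509; t_max = 0.147/0.4509 = 0.326 mm.

0.326 mm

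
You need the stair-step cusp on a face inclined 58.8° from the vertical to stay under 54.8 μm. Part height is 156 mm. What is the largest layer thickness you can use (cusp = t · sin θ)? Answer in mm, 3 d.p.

0.064 mm

t = h_c / sin θ = 0.0548 / 0.8554 = 0.064 mm.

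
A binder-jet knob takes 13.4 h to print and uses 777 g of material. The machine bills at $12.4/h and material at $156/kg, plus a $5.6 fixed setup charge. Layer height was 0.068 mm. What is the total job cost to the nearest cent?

Time charge: 12.4 × 13.4 → $166.16.
Material cost = 156 × 777/1000, so $121.212.
Adding setup: 166.16 + 121.212 + 5.6 → 292.972 ≈ $292.97.

$292.97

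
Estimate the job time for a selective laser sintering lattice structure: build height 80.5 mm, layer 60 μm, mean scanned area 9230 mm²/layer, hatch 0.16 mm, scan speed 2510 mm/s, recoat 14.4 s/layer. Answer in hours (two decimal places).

13.94 hours

Number of layers: 80.5 / 0.06 → 1342 (rounded up).
Hatch length per layer = 9230 / 0.16 = 57687.5 mm.
Per-layer scan time = 57687.5 / 2510 = 22.9831 s.
Time per layer: 22.9831 + 14.4 → 37.3831 s.
Total: 1342 × 37.3831 s = 50168.1202 s → 13.94 hours.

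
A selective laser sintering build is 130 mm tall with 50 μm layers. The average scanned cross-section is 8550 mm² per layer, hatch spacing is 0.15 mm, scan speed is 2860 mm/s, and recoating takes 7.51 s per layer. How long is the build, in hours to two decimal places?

19.82 hours

Number of layers: 130 / 0.05 → 2600 (rounded up).
Hatch length per layer = 8550 / 0.15, so 57000 mm.
Per-layer scan time = 57000 / 2860 = 19.9301 s.
Time per layer = 19.9301 + 7.51, so 27.4401 s.
Build time = 2600 × 27.4401 = 71344.26 s = 19.82 hours.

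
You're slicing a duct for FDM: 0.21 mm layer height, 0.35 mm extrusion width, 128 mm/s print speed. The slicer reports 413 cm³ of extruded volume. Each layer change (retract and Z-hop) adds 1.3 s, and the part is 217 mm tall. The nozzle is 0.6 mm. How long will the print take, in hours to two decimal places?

12.57 hours

Line area: 0.21 × 0.35 → 0.0735 mm².
Path length: 413000 mm³ / 0.0735 mm² → 5619047.6 mm.
Extrusion time: 5619047.6 / 128 → 43898.8 s.
Number of layers: 217 / 0.21 → 1034 (rounded up).
Z-hop total: 1034 × 1.3 → 1344.2 s.
Total = 43898.8 + 1344.2 = 45243 s = 12.57 hours.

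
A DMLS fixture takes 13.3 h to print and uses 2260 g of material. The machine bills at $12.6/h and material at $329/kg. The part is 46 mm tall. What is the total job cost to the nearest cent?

$911.12

Machine-time cost = 12.6 × 13.3 = $167.58.
Material cost: 329 × 2260/1000 → $743.54.
Job cost: 167.58 + 743.54 = $911.12.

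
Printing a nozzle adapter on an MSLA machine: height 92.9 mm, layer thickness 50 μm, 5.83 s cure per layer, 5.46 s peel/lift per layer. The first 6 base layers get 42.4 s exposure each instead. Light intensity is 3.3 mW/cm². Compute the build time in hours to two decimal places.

Layers = ⌈92.9/0.05⌉ = 1858.
Burn-in layers = 6 × (42.4 + 5.46), so 287.16 s.
Regular layers = 1852 × (5.83 + 5.46) = 20909.08 s.
Total = 287.16 + 20909.08 = 21196.24 s = 5.89 hours.

5.89 hours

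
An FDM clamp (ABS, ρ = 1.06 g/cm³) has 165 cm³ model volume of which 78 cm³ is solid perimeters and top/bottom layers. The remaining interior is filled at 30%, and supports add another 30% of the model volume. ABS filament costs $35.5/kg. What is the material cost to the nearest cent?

$5.78

Infill region: 165 − 78 → 87 cm³.
Deposited infill: 0.30 × 87 → 26.1 cm³.
Support = 0.30 × 165 = 49.5 cm³.
Total extruded = 78 + 26.1 + 49.5, so 153.6 cm³.
Mass = 153.6 × 1.06, so 162.816 g.
Cost = 162.816 g / 1000 × $35.5/kg = $5.78.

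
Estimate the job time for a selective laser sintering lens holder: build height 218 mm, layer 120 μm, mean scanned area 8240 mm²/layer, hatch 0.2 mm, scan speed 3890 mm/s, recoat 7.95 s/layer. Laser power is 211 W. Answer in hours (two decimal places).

9.36 hours

Number of layers: 218 / 0.12 → 1817 (rounded up).
Per-layer scan distance: 8240 / 0.2 → 41200 mm.
Laser time per layer: 41200 / 3890 → 10.5913 s.
Per-layer time = 10.5913 + 7.95 = 18.5413 s.
Total: 1817 × 18.5413 s = 33689.5421 s → 9.36 hours.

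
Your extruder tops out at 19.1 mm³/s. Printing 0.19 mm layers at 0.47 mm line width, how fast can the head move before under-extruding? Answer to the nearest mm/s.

Bead cross-section = 0.19 × 0.47, so 0.0893 mm².
v_max = Q/A = 19.1/0.0893 = 213.89 mm/s → 214 mm/s.

214 mm/s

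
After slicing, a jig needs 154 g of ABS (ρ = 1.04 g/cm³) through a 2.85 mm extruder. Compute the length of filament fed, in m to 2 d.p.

23.21 m

Volume = 154 g / 1.04 g·cm⁻³ = 148.0769 cm³ = 148076.9 mm³.
Cross-section of 2.85 mm filament: π·(2.85/2)² = 6.3794 mm².
L = V/A = 148076.9/6.3794 = 23211.73 mm → 23.21 m.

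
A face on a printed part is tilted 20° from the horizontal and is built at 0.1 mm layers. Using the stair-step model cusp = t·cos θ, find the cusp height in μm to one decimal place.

h_c = t·cos θ = 0.1 × 0.9397 = 0.09397 mm (94.0 μm).

94.0 μm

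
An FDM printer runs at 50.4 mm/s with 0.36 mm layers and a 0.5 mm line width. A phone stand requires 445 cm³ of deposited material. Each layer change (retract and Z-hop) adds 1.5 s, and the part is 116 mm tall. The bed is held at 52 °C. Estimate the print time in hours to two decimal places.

Extrusion cross-section = 0.36 × 0.5 = 0.18 mm².
Toolpath length = 445 cm³ / 0.18 mm² = 445000 / 0.18 = 2472222.2 mm.
Extrusion time = 2472222.2 / 50.4, so 49052 s.
Number of layers: 116 / 0.36 → 323 (rounded up).
Non-print overhead: 323 × 1.5 → 484.5 s.
Total = 49052 + 484.5 = 49536.5 s = 13.76 hours.

13.76 hours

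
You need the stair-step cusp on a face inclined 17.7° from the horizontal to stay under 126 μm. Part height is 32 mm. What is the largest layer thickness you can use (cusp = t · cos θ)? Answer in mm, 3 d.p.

t = h_c / cos θ = 0.126 / 0.9527 = 0.132 mm.

0.132 mm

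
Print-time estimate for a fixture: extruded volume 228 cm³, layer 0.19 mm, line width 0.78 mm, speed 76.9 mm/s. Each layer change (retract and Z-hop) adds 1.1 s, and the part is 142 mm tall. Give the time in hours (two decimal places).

Bead cross-section: 0.19 × 0.78 → 0.1482 mm².
Path length: 228000 mm³ / 0.1482 mm² → 1538461.5 mm.
Print-move time = 1538461.5 / 76.9 = 20006 s.
Number of layers: 142 / 0.19 → 748 (rounded up).
Non-print overhead = 748 × 1.1, so 822.8 s.
Altogether 20006 + 822.8 = 20828.8 s, i.e. 5.79 hours.

5.79 hours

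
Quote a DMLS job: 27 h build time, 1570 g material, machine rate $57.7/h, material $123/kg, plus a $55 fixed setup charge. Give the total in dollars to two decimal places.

Machine-time cost = 57.7 × 27, so $1557.90.
Material cost: 123 × 1570/1000 → $193.11.
Total = 1557.90 + 193.11 + 55 = $1806.01.

$1806.01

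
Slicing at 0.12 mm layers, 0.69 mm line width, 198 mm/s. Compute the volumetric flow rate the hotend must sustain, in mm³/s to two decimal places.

Extrusion cross-section = 0.12 × 0.69 = 0.0828 mm².
Q = v·A = 198 × 0.0828 = 16.39 mm³/s.

16.39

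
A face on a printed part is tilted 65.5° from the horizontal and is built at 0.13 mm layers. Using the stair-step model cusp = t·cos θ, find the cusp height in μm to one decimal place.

Cusp = layer height × cos(65.5°) = 0.13 × 0.4147 = 0.053911 mm = 53.9 μm.

53.9 μm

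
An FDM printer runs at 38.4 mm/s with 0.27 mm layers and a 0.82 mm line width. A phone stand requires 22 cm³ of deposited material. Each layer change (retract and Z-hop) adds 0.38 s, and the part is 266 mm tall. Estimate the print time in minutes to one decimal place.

Bead cross-section = 0.27 × 0.82 = 0.2214 mm².
Path length: 22000 mm³ / 0.2214 mm² → 99367.7 mm.
Extrusion time: 99367.7 / 38.4 → 2587.7 s.
Layers = ⌈266/0.27⌉ = 986.
Z-hop total = 986 × 0.38, so 374.68 s.
Total = 2587.7 + 374.68 = 2962.38 s = 49.4 minutes.

49.4 minutes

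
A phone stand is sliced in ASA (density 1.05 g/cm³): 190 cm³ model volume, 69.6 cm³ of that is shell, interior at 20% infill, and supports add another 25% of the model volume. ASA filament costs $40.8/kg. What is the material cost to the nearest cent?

Interior volume = 190 − 69.6 = 120.4 cm³.
Deposited infill = 0.20 × 120.4, so 24.08 cm³.
Support = 0.25 × 190, so 47.5 cm³.
Total extruded = 69.6 + 24.08 + 47.5 = 141.18 cm³.
Mass: 141.18 × 1.05 → 148.239 g.
At $40.8/kg: 148.239/1000 × 40.8 = $6.05.

$6.05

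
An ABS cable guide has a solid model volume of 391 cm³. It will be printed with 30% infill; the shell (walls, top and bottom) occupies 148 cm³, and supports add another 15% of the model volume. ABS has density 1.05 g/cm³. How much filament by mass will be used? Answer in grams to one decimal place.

Volume inside the shell = 391 − 148, so 243 cm³.
Infill deposited = 0.30 × 243, so 72.9 cm³.
Support = 0.15 × 391 = 58.65 cm³.
Total extruded = 148 + 72.9 + 58.65 = 279.55 cm³.
Mass: 279.55 × 1.05 → 293.5275 g.

293.5 g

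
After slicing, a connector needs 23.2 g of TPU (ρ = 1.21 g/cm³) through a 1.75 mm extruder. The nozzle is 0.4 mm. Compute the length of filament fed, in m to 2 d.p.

7.97 m

Extruded volume: 23.2/1.21 = 19.1736 cm³ (19173.6 mm³).
Filament cross-section = π × (1.75/2)² = 2.4053 mm².
L = V/A = 19173.6/2.4053 = 7971.4 mm → 7.97 m.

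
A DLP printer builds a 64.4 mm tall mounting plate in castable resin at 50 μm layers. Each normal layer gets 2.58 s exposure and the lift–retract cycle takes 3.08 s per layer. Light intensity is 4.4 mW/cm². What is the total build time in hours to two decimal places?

2.03 hours

Layer count = ceil(64.4 / 0.05) = 1288.
Per-layer time = 2.58 + 3.08, so 5.66 s.
Build time: 1288 × 5.66 s = 7290.08 s, i.e. 2.03 hours.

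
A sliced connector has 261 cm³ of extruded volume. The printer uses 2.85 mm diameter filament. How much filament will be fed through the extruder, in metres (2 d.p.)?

40.91 m

Filament cross-section = π × (2.85/2)² = 6.3794 mm².
L = 261000 mm³ / 6.3794 mm² = 40912.94 mm, i.e. 40.91 m.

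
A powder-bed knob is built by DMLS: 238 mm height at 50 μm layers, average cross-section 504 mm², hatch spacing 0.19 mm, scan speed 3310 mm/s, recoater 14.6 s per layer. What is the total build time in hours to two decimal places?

Number of layers: 238 / 0.05 → 4760 (rounded up).
Per-layer scan distance: 504 / 0.19 → 2652.6 mm.
Per-layer scan time: 2652.6 / 3310 → 0.8014 s.
Time per layer: 0.8014 + 14.6 → 15.4014 s.
Total: 4760 × 15.4014 s = 73310.664 s → 20.36 hours.

20.36 hours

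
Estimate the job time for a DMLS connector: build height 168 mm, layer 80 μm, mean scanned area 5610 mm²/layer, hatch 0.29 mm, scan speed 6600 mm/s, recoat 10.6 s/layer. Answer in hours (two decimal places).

7.89 hours

Layer count = ceil(168 / 0.08) = 2100.
Hatch length per layer = 5610 / 0.29 = 19344.8 mm.
Laser time per layer = 19344.8 / 6600 = 2.931 s.
Time per layer = 2.931 + 10.6 = 13.531 s.
2100 layers × 13.531 s/layer = 28415.1 s, i.e. 7.89 hours.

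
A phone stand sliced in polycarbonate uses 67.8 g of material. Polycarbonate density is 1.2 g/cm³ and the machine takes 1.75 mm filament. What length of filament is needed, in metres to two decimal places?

23.49 m

Volume = 67.8 g / 1.2 g·cm⁻³ = 56.5 cm³ = 56500 mm³.
Cross-section of 1.75 mm filament: π·(1.75/2)² = 2.4053 mm².
Length = 56500 / 2.4053 = 23489.79 mm = 23.49 m.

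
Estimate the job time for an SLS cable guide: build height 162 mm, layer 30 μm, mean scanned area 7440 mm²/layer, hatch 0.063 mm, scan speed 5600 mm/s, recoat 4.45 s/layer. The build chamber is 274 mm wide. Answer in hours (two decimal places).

38.31 hours

Number of layers: 162 / 0.03 → 5400 (rounded up).
Per-layer scan distance = 7440 / 0.063 = 118095.2 mm.
Scan time per layer = 118095.2 / 5600, so 21.0884 s.
Layer cycle = 21.0884 + 4.45 = 25.5384 s.
Total: 5400 × 25.5384 s = 137907.36 s → 38.31 hours.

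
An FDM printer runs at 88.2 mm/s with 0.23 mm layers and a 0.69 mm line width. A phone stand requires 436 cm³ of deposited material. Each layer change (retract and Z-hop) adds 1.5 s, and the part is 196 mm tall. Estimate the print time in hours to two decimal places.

9.01 hours

Bead cross-section = 0.23 × 0.69 = 0.1587 mm².
Toolpath length = 436 cm³ / 0.1587 mm² = 436000 / 0.1587 = 2747322 mm.
Extrusion time = 2747322 / 88.2 = 31148.8 s.
Layers = ⌈196/0.23⌉ = 853.
Layer-change overhead = 853 × 1.5 = 1279.5 s.
Total = 31148.8 + 1279.5 = 32428.3 s = 9.01 hours.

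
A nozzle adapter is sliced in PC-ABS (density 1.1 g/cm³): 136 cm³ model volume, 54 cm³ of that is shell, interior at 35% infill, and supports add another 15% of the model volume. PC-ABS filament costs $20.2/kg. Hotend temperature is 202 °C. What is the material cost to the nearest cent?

Infill region: 136 − 54 → 82 cm³.
Infill volume: 0.35 × 82 → 28.7 cm³.
Support: 0.15 × 136 → 20.4 cm³.
Total extruded = 54 + 28.7 + 20.4 = 103.1 cm³.
Mass = 103.1 × 1.1 = 113.41 g.
Cost = 113.41 g / 1000 × $20.2/kg = $2.29.

$2.29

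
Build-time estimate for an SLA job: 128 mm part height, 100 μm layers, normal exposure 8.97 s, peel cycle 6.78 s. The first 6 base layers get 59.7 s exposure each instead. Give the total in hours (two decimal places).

Layer count = ceil(128 / 0.1) = 1280.
Base layers: 6 × (59.7 + 6.78) → 398.88 s.
Normal layers: 1274 × (8.97 + 6.78) → 20065.5 s.
Sum: 398.88 + 20065.5 = 20464.38 s → 5.68 hours.

5.68 hours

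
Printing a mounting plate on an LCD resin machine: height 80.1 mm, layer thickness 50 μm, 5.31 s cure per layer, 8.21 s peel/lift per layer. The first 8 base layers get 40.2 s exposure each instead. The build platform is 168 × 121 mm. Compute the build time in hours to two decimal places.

Number of layers: 80.1 / 0.05 → 1602 (rounded up).
Burn-in layers = 8 × (40.2 + 8.21), so 387.28 s.
Regular layers = 1594 × (5.31 + 8.21) = 21550.88 s.
Total = 387.28 + 21550.88 = 21938.16 s = 6.09 hours.

6.09 hours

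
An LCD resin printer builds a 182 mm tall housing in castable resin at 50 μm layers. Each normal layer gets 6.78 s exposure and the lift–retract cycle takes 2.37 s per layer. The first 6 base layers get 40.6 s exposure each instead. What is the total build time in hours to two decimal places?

Number of layers: 182 / 0.05 → 3640 (rounded up).
Bottom layers: 6 × (40.6 + 2.37) → 257.82 s.
Remaining layers = 3634 × (6.78 + 2.37) = 33251.1 s.
Sum: 257.82 + 33251.1 = 33508.92 s → 9.31 hours.

9.31 hours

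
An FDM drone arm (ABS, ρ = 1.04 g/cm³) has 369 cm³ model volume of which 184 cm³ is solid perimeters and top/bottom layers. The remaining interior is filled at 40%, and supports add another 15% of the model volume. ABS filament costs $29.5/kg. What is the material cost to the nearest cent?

$9.61

Infill region = 369 − 184, so 185 cm³.
Infill deposited: 0.40 × 185 → 74 cm³.
Support = 0.15 × 369, so 55.35 cm³.
Total printed volume = 184 + 74 + 55.35, so 313.35 cm³.
Mass: 313.35 × 1.04 → 325.884 g.
At $29.5/kg: 325.884/1000 × 29.5 = $9.61.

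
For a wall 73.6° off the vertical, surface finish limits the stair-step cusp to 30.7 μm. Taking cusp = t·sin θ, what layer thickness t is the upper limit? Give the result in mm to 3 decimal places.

t = h_c / sin θ = 0.0307 / 0.9593 = 0.032 mm.

0.032 mm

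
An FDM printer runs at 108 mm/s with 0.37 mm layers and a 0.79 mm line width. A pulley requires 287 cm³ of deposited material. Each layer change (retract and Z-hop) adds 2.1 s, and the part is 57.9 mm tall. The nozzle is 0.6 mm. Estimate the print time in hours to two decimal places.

2.62 hours

Extrusion cross-section = 0.37 × 0.79 = 0.2923 mm².
Path length: 287000 mm³ / 0.2923 mm² → 981867.9 mm.
Print-move time = 981867.9 / 108 = 9091.4 s.
Layers = ⌈57.9/0.37⌉ = 157.
Z-hop total: 157 × 2.1 → 329.7 s.
Total = 9091.4 + 329.7 = 9421.1 s = 2.62 hours.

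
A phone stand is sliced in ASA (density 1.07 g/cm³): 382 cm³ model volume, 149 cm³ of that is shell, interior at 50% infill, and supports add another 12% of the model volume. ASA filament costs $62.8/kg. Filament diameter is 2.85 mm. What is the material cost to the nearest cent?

Volume inside the shell = 382 − 149, so 233 cm³.
Deposited infill: 0.50 × 233 → 116.5 cm³.
Support = 0.12 × 382 = 45.84 cm³.
Deposited volume: 149 + 116.5 + 45.84 → 311.34 cm³.
Mass: 311.34 × 1.07 → 333.1338 g.
Cost = 333.1338 g / 1000 × $62.8/kg = $20.92.

$20.92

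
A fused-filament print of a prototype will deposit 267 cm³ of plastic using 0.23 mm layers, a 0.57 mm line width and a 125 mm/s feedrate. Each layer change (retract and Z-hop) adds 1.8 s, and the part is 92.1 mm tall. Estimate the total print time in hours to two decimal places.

4.73 hours

Bead cross-section = 0.23 × 0.57, so 0.1311 mm².
Toolpath length = 267 cm³ / 0.1311 mm² = 267000 / 0.1311 = 2036613.3 mm.
Print-move time = 2036613.3 / 125 = 16292.9 s.
Layer count = ceil(92.1 / 0.23) = 401.
Non-print overhead = 401 × 1.8 = 721.8 s.
Altogether 16292.9 + 721.8 = 17014.7 s, i.e. 4.73 hours.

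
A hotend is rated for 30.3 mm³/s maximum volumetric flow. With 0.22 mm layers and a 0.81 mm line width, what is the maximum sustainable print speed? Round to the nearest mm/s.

170 mm/s

Bead cross-section: 0.22 × 0.81 → 0.1782 mm².
Max speed = 30.3 / 0.1782 = 170.03 ≈ 170 mm/s.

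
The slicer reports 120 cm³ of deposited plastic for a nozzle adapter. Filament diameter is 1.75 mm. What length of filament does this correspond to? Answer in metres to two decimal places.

Cross-section of 1.75 mm filament: π·(1.75/2)² = 2.4053 mm².
Length = 120 cm³ / 2.4053 mm² = 120000 / 2.4053 = 49889.83 mm = 49.89 m.

49.89 m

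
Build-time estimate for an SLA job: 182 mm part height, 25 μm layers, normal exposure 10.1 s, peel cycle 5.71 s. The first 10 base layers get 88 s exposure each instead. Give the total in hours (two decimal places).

Layer count = ceil(182 / 0.025) = 7280.
Burn-in layers: 10 × (88 + 5.71) → 937.1 s.
Remaining layers = 7270 × (10.1 + 5.71), so 114938.7 s.
Total = 937.1 + 114938.7 = 115875.8 s = 32.19 hours.

32.19 hours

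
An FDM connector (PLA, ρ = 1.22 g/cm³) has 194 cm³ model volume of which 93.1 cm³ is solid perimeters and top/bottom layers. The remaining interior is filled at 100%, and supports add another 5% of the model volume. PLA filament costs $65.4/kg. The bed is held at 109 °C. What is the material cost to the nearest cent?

$16.25

Volume inside the shell = 194 − 93.1 = 100.9 cm³.
Infill volume = 1.00 × 100.9, so 100.9 cm³.
Support = 0.05 × 194 = 9.7 cm³.
Total printed volume: 93.1 + 100.9 + 9.7 → 203.7 cm³.
Mass = 203.7 × 1.22, so 248.514 g.
Cost = 248.514 g / 1000 × $65.4/kg = $16.25.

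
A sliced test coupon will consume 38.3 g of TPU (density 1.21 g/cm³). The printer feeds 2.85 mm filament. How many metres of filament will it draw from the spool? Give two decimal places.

Extruded volume: 38.3/1.21 = 31.6529 cm³ (31652.9 mm³).
Filament cross-section = π × (2.85/2)² = 6.3794 mm².
L = V/A = 31652.9/6.3794 = 4961.74 mm → 4.96 m.

4.96 m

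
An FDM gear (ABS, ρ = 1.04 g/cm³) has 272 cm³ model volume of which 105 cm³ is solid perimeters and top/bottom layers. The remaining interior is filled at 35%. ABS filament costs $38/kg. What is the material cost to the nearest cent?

Volume inside the shell: 272 − 105 → 167 cm³.
Deposited infill: 0.35 × 167 → 58.45 cm³.
Total printed volume = 105 + 58.45 = 163.45 cm³.
Mass = 163.45 × 1.04 = 169.988 g.
At $38/kg: 169.988/1000 × 38 = $6.46.

$6.46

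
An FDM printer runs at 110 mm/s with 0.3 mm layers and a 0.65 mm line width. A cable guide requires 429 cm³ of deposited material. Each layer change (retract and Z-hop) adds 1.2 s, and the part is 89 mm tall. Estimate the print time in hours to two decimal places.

Extrusion cross-section: 0.3 × 0.65 → 0.195 mm².
Toolpath length = 429 cm³ / 0.195 mm² = 429000 / 0.195 = 2200000 mm.
Time extruding = 2200000 / 110, so 20000 s.
Number of layers: 89 / 0.3 → 297 (rounded up).
Non-print overhead = 297 × 1.2 = 356.4 s.
Total = 20000 + 356.4 = 20356.4 s = 5.65 hours.

5.65 hours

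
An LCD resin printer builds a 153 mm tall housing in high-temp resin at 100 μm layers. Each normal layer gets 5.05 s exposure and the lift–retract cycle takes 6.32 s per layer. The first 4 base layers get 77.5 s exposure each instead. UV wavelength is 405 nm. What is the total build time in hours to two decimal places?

Number of layers: 153 / 0.1 → 1530 (rounded up).
Bottom layers = 4 × (77.5 + 6.32), so 335.28 s.
Normal layers: 1526 × (5.05 + 6.32) → 17350.62 s.
Total = 335.28 + 17350.62 = 17685.9 s = 4.91 hours.

4.91 hours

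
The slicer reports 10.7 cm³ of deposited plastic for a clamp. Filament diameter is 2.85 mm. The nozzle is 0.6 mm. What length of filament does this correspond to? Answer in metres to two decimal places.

Cross-section of 2.85 mm filament: π·(2.85/2)² = 6.3794 mm².
Length = 10.7 cm³ / 6.3794 mm² = 10700 / 6.3794 = 1677.27 mm = 1.68 m.

1.68 m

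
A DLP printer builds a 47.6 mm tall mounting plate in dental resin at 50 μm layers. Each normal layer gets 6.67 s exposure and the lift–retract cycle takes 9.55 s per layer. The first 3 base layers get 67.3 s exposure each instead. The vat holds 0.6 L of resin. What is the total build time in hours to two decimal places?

4.34 hours

Layers = ⌈47.6/0.05⌉ = 952.
Base layers = 3 × (67.3 + 9.55), so 230.55 s.
Remaining layers = 949 × (6.67 + 9.55) = 15392.78 s.
Total = 230.55 + 15392.78 = 15623.33 s = 4.34 hours.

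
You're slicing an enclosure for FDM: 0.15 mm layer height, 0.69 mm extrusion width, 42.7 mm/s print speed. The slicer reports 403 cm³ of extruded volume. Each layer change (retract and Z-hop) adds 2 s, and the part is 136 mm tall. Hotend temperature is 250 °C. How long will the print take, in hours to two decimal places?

Bead cross-section: 0.15 × 0.69 → 0.1035 mm².
Path length: 403000 mm³ / 0.1035 mm² → 3893719.8 mm.
Extrusion time = 3893719.8 / 42.7 = 91187.8 s.
Number of layers: 136 / 0.15 → 907 (rounded up).
Layer-change overhead: 907 × 2 → 1814 s.
Altogether 91187.8 + 1814 = 93001.8 s, i.e. 25.83 hours.

25.83 hours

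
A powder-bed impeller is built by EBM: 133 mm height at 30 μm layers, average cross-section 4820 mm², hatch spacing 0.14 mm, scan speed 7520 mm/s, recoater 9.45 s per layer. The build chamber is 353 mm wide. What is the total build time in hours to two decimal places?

Number of layers: 133 / 0.03 → 4434 (rounded up).
Per-layer scan distance = 4820 / 0.14, so 34428.6 mm.
Scan time per layer: 34428.6 / 7520 → 4.5783 s.
Layer cycle = 4.5783 + 9.45, so 14.0283 s.
Total: 4434 × 14.0283 s = 62201.4822 s → 17.28 hours.

17.28 hours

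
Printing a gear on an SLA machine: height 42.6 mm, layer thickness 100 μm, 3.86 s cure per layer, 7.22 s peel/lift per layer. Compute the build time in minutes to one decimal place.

Number of layers: 42.6 / 0.1 → 426 (rounded up).
Per-layer time = 3.86 + 7.22, so 11.08 s.
Total = 426 × 11.08 = 4720.08 s = 78.7 minutes.

78.7 minutes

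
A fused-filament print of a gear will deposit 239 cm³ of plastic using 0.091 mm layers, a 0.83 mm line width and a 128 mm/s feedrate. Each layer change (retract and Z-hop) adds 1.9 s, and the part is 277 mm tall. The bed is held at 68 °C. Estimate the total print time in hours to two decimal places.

8.47 hours

Extrusion cross-section: 0.091 × 0.83 → 0.07553 mm².
Toolpath length = 239 cm³ / 0.07553 mm² = 239000 / 0.07553 = 3164305.6 mm.
Print-move time = 3164305.6 / 128, so 24721.1 s.
Layer count = ceil(277 / 0.091) = 3044.
Z-hop total = 3044 × 1.9 = 5783.6 s.
Total = 24721.1 + 5783.6 = 30504.7 s = 8.47 hours.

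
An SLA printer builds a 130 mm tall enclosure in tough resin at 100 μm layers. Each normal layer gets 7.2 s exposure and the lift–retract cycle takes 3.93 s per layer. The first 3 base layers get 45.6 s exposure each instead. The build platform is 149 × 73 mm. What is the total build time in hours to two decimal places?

Number of layers: 130 / 0.1 → 1300 (rounded up).
Base layers = 3 × (45.6 + 3.93) = 148.59 s.
Remaining layers = 1297 × (7.2 + 3.93) = 14435.61 s.
Sum: 148.59 + 14435.61 = 14584.2 s → 4.05 hours.

4.05 hours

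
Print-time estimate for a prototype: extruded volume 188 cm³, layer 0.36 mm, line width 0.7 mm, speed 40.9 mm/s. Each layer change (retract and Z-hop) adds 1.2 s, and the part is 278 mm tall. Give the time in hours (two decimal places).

Bead cross-section = 0.36 × 0.7, so 0.252 mm².
Toolpath length = 188 cm³ / 0.252 mm² = 188000 / 0.252 = 746031.7 mm.
Time extruding = 746031.7 / 40.9, so 18240.4 s.
Layer count = ceil(278 / 0.36) = 773.
Z-hop total: 773 × 1.2 → 927.6 s.
Altogether 18240.4 + 927.6 = 19168 s, i.e. 5.32 hours.

5.32 hours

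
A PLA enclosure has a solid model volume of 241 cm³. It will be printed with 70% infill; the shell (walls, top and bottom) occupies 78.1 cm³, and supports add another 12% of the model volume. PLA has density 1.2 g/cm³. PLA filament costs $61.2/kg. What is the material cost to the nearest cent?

Volume inside the shell = 241 − 78.1, so 162.9 cm³.
Infill volume = 0.70 × 162.9, so 114.03 cm³.
Support: 0.12 × 241 → 28.92 cm³.
Total printed volume = 78.1 + 114.03 + 28.92, so 221.05 cm³.
Mass: 221.05 × 1.2 → 265.26 g.
Cost = 265.26 g / 1000 × $61.2/kg = $16.23.

$16.23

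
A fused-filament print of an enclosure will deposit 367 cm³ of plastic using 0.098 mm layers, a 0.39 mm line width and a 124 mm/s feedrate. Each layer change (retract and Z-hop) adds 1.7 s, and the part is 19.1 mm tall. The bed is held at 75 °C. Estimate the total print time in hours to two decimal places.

Extrusion cross-section: 0.098 × 0.39 → 0.03822 mm².
Path length: 367000 mm³ / 0.03822 mm² → 9602302.5 mm.
Time extruding = 9602302.5 / 124, so 77437.9 s.
Number of layers: 19.1 / 0.098 → 195 (rounded up).
Z-hop total: 195 × 1.7 → 331.5 s.
Total = 77437.9 + 331.5 = 77769.4 s = 21.60 hours.

21.60 hours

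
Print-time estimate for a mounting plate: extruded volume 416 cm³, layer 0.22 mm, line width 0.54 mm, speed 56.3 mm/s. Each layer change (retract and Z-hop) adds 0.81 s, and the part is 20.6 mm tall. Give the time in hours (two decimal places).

17.30 hours

Bead cross-section = 0.22 × 0.54, so 0.1188 mm².
Toolpath length = 416 cm³ / 0.1188 mm² = 416000 / 0.1188 = 3501683.5 mm.
Time extruding = 3501683.5 / 56.3, so 62196.9 s.
Number of layers: 20.6 / 0.22 → 94 (rounded up).
Layer-change overhead: 94 × 0.81 → 76.14 s.
Altogether 62196.9 + 76.14 = 62273.04 s, i.e. 17.30 hours.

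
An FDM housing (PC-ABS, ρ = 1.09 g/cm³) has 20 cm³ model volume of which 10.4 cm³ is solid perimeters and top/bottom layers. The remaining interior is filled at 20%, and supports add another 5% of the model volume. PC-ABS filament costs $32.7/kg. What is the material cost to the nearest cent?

$0.47

Interior volume = 20 − 10.4 = 9.6 cm³.
Infill volume = 0.20 × 9.6, so 1.92 cm³.
Support: 0.05 × 20 → 1 cm³.
Total printed volume = 10.4 + 1.92 + 1, so 13.32 cm³.
Mass = 13.32 × 1.09 = 14.5188 g.
At $32.7/kg: 14.5188/1000 × 32.7 = $0.47.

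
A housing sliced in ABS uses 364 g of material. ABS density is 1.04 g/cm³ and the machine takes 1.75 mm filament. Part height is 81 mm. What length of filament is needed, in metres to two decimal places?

145.51 m

Extruded volume: 364/1.04 = 350 cm³ (350000 mm³).
Cross-section of 1.75 mm filament: π·(1.75/2)² = 2.4053 mm².
Length = 350000 / 2.4053 = 145511.99 mm = 145.51 m.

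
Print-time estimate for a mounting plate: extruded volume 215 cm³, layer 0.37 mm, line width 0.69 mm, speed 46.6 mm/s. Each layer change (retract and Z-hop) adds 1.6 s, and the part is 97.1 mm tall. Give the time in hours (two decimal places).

5.14 hours

Extrusion cross-section: 0.37 × 0.69 → 0.2553 mm².
Total extruded path = 215000/0.2553 = 842146.5 mm.
Print-move time: 842146.5 / 46.6 → 18071.8 s.
Layer count = ceil(97.1 / 0.37) = 263.
Z-hop total: 263 × 1.6 → 420.8 s.
Total = 18071.8 + 420.8 = 18492.6 s = 5.14 hours.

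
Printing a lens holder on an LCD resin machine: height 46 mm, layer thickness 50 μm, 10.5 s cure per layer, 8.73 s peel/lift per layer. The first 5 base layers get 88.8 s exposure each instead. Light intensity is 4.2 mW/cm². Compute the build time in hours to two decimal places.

5.02 hours

Layer count = ceil(46 / 0.05) = 920.
Base layers: 5 × (88.8 + 8.73) → 487.65 s.
Regular layers = 915 × (10.5 + 8.73), so 17595.45 s.
Sum: 487.65 + 17595.45 = 18083.1 s → 5.02 hours.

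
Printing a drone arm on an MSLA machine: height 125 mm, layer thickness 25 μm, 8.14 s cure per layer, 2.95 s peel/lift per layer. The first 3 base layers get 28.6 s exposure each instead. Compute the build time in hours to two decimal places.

15.42 hours

Number of layers: 125 / 0.025 → 5000 (rounded up).
Burn-in layers = 3 × (28.6 + 2.95) = 94.65 s.
Normal layers: 4997 × (8.14 + 2.95) → 55416.73 s.
Sum: 94.65 + 55416.73 = 55511.38 s → 15.42 hours.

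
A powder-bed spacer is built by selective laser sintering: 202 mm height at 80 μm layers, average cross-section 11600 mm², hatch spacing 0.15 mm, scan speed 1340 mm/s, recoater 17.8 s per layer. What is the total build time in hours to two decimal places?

Number of layers: 202 / 0.08 → 2525 (rounded up).
Scan path per layer = 11600 / 0.15 = 77333.3 mm.
Scan time per layer = 77333.3 / 1340, so 57.7114 s.
Time per layer: 57.7114 + 17.8 → 75.5114 s.
2525 layers × 75.5114 s/layer = 190666.285 s, i.e. 52.96 hours.

52.96 hours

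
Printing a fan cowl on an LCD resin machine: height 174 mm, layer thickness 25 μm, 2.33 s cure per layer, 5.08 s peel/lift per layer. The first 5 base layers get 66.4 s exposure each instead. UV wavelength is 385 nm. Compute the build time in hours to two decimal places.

14.41 hours

Layers = ⌈174/0.025⌉ = 6960.
Base layers = 5 × (66.4 + 5.08) = 357.4 s.
Normal layers = 6955 × (2.33 + 5.08) = 51536.55 s.
Total = 357.4 + 51536.55 = 51893.95 s = 14.41 hours.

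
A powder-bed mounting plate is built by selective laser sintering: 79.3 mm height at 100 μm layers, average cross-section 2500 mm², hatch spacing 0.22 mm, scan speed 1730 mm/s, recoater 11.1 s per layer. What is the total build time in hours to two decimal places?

Number of layers: 79.3 / 0.1 → 793 (rounded up).
Scan path per layer = 2500 / 0.22, so 11363.6 mm.
Laser time per layer = 11363.6 / 1730, so 6.5686 s.
Time per layer = 6.5686 + 11.1, so 17.6686 s.
Build time = 793 × 17.6686 = 14011.1998 s = 3.89 hours.

3.89 hours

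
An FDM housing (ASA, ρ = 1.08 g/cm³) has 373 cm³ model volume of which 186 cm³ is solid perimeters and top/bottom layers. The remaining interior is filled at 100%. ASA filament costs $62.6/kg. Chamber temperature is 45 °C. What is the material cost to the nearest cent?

Volume inside the shell: 373 − 186 → 187 cm³.
Infill volume: 1.00 × 187 → 187 cm³.
Deposited volume: 186 + 187 → 373 cm³.
Mass = 373 × 1.08 = 402.84 g.
At $62.6/kg: 402.84/1000 × 62.6 = $25.22.

$25.22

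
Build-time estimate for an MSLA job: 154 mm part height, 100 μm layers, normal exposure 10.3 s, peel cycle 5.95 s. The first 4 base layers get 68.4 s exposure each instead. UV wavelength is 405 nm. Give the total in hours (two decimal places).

7.02 hours

Layer count = ceil(154 / 0.1) = 1540.
Burn-in layers = 4 × (68.4 + 5.95) = 297.4 s.
Remaining layers: 1536 × (10.3 + 5.95) → 24960 s.
Sum: 297.4 + 24960 = 25257.4 s → 7.02 hours.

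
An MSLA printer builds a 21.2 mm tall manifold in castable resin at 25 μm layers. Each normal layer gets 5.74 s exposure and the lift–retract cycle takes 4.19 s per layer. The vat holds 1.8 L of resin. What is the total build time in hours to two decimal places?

Layers = ⌈21.2/0.025⌉ = 848.
Cycle time = 5.74 + 4.19 = 9.93 s.
Build time: 848 × 9.93 s = 8420.64 s, i.e. 2.34 hours.

2.34 hours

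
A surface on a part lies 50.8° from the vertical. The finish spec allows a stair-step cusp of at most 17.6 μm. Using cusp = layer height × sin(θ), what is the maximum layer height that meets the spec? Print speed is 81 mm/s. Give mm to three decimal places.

0.023 mm

sin(50.8°) = 0.7749; t_max = 0.0176/0.7749 = 0.023 mm.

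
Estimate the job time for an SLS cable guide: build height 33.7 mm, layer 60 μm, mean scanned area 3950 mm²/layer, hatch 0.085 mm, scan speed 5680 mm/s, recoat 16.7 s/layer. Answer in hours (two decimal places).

Layers = ⌈33.7/0.06⌉ = 562.
Hatch length per layer = 3950 / 0.085 = 46470.6 mm.
Scan time per layer = 46470.6 / 5680 = 8.1814 s.
Layer cycle = 8.1814 + 16.7 = 24.8814 s.
Build time = 562 × 24.8814 = 13983.3468 s = 3.88 hours.

3.88 hours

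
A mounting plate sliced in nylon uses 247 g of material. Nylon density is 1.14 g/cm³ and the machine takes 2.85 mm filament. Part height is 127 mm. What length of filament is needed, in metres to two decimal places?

33.96 m

Volume = 247 g / 1.14 g·cm⁻³ = 216.6667 cm³ = 216666.7 mm³.
Filament cross-section = π × (2.85/2)² = 6.3794 mm².
Length = 216666.7 / 6.3794 = 33963.49 mm = 33.96 m.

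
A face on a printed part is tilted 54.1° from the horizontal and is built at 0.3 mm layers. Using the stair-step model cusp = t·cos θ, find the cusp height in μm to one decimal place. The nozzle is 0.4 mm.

Cusp = layer height × cos(54.1°) = 0.3 × 0.5864 = 0.17592 mm = 175.9 μm.

175.9 μm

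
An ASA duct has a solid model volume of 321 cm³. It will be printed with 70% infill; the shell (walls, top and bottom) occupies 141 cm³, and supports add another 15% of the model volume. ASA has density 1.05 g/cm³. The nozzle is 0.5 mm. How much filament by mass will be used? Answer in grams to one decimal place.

330.9 g

Interior volume = 321 − 141, so 180 cm³.
Deposited infill = 0.70 × 180, so 126 cm³.
Support: 0.15 × 321 → 48.15 cm³.
Deposited volume = 141 + 126 + 48.15, so 315.15 cm³.
Mass: 315.15 × 1.05 → 330.9075 g.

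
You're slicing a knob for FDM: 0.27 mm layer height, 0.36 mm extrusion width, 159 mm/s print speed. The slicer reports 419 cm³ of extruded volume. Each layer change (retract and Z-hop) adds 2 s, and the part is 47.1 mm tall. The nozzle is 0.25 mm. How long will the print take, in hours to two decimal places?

7.63 hours

Extrusion cross-section: 0.27 × 0.36 → 0.0972 mm².
Toolpath length = 419 cm³ / 0.0972 mm² = 419000 / 0.0972 = 4310699.6 mm.
Extrusion time = 4310699.6 / 159 = 27111.3 s.
Layer count = ceil(47.1 / 0.27) = 175.
Layer-change overhead: 175 × 2 → 350 s.
Total = 27111.3 + 350 = 27461.3 s = 7.63 hours.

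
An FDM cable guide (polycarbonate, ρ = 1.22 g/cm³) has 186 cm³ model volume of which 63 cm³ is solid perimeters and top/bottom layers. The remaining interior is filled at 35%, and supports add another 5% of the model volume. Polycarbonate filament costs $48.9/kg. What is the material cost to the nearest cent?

$6.88

Volume inside the shell = 186 − 63 = 123 cm³.
Infill deposited = 0.35 × 123, so 43.05 cm³.
Support = 0.05 × 186 = 9.3 cm³.
Total printed volume: 63 + 43.05 + 9.3 → 115.35 cm³.
Mass: 115.35 × 1.22 → 140.727 g.
Cost = 140.727 g / 1000 × $48.9/kg = $6.88.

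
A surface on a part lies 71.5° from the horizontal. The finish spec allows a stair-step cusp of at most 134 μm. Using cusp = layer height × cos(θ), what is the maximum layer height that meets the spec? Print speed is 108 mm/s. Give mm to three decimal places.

0.422 mm

cos(71.5°) = 0.3173; t_max = 0.134/0.3173 = 0.422 mm.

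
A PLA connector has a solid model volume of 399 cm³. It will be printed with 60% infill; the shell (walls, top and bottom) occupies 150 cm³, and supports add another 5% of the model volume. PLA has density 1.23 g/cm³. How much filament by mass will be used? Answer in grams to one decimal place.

392.8 g

Volume inside the shell = 399 − 150, so 249 cm³.
Deposited infill = 0.60 × 249 = 149.4 cm³.
Support = 0.05 × 399 = 19.95 cm³.
Total extruded = 150 + 149.4 + 19.95, so 319.35 cm³.
Mass: 319.35 × 1.23 → 392.8005 g.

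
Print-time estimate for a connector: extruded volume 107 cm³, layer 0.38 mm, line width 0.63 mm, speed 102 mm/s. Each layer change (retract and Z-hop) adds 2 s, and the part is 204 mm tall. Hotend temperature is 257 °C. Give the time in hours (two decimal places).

1.52 hours

Extrusion cross-section = 0.38 × 0.63 = 0.2394 mm².
Path length: 107000 mm³ / 0.2394 mm² → 446950.7 mm.
Time extruding: 446950.7 / 102 → 4381.9 s.
Layer count = ceil(204 / 0.38) = 537.
Layer-change overhead = 537 × 2 = 1074 s.
Altogether 4381.9 + 1074 = 5455.9 s, i.e. 1.52 hours.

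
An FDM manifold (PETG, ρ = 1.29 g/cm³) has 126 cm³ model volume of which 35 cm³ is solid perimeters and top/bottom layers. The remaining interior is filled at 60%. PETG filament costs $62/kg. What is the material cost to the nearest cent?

$7.17

Infill region = 126 − 35, so 91 cm³.
Infill volume = 0.60 × 91 = 54.6 cm³.
Total extruded = 35 + 54.6 = 89.6 cm³.
Mass = 89.6 × 1.29, so 115.584 g.
Cost = 115.584 g / 1000 × $62/kg = $7.17.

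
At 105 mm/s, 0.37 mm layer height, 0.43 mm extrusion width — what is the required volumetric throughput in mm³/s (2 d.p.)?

Extrusion cross-section = 0.37 × 0.43 = 0.1591 mm².
Volumetric flow = 105 × 0.1591 = 16.71 mm³/s.

16.71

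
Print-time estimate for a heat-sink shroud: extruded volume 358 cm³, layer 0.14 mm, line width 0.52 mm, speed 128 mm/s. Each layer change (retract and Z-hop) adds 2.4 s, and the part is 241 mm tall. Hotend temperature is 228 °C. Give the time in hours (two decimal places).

11.82 hours

Extrusion cross-section = 0.14 × 0.52, so 0.0728 mm².
Path length: 358000 mm³ / 0.0728 mm² → 4917582.4 mm.
Time extruding = 4917582.4 / 128 = 38418.6 s.
Layers = ⌈241/0.14⌉ = 1722.
Non-print overhead = 1722 × 2.4, so 4132.8 s.
Altogether 38418.6 + 4132.8 = 42551.4 s, i.e. 11.82 hours.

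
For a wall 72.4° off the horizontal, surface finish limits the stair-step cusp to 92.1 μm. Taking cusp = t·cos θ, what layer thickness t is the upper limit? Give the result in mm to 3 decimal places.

cos(72.4°) = 0.3024; t_max = 0.0921/0.3024 = 0.305 mm.

0.305 mm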